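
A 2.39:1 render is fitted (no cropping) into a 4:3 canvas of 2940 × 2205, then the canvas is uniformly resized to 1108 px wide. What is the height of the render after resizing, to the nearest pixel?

Fitted into 2940×2205, the render spans the width; its height is 2940 / 2.390 ≈ 1230.13 px.
The frame scales by 1108/2940 = 0.3769; 1230.13 × 0.3769 ≈ 463.60 px.

464 px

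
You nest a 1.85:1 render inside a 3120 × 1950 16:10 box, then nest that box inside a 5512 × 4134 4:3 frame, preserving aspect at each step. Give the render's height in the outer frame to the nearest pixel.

2979 px

1.85:1 in 3120×1950: fills the width, so the render is 3120.00 × 1686.49.
Second fit — the 16:10 canvas into 5512×4134 spans the width: 5512.00 × 3445.00 (×1.7667 from 3120×1950).
Applying the same ×1.7667: 1686.49 → 2979.46.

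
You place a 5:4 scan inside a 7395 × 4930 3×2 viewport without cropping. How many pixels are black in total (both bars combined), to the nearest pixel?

Since 1.250 < 1.500, the scan is height-limited.
Content width = 4930 × 5/4 ≈ 6162.5000 px.
7395 − 6162.5000 = 1232.5000 px of bars.
Across the 4930-px span: 1232.5000 × 4930 ≈ 6076225 px.

6076225 pixels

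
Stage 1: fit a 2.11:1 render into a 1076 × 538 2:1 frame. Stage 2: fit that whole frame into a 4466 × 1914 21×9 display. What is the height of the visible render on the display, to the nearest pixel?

First fit — 2.11:1 into 1076×538 spans the width: 1076.00 × 509.95.
Second fit — the 2:1 canvas into 4466×1914 spans the height: 3828.00 × 1914.00 (×3.5576 from 1076×538).
So the render's height is 509.95 × 3.5576 ≈ 1814.22.

1814 px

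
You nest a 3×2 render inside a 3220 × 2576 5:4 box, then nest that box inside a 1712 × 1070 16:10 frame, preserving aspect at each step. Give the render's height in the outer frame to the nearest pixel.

3×2 in 3220×2576: fills the width, so the render is 3220.00 × 2146.67.
Second fit — the 5:4 canvas into 1712×1070 spans the height: 1337.50 × 1070.00 (×0.4154 from 3220×2576).
Applying the same ×0.4154: 2146.67 → 891.67.

892 px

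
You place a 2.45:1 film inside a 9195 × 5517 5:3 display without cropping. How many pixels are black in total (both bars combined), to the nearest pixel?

Since 2.450 > 1.667, the film is width-limited.
The film is 9195 / 2.450 ≈ 3753.0612 px tall.
Black = 5517 − 3753.0612 = 1763.9388 px.
Across the 9195-px span: 1763.9388 × 9195 ≈ 16219417 px.

16219417 pixels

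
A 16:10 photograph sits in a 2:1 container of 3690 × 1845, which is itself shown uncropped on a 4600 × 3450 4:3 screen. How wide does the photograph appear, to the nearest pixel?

Inside the 3690×1845 canvas the photograph is height-limited at 2952.00 × 1845.00.
The 2:1 canvas is width-limited in 4600×3450, giving 4600.00 × 2300.00; scale factor 1.2466.
Applying the same ×1.2466: 2952.00 → 3680.00.

3680 px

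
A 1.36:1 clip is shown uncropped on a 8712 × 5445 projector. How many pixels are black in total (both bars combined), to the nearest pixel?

1.36:1 (1.360) < 16×10 (1.600), so the clip fills the height.
The clip is 5445 × 1.360 ≈ 7405.2000 px wide.
Black = 8712 − 7405.2000 = 1306.8000 px.
Bar area = 1306.8000 × 5445 ≈ 7115526 px.

7115526 pixels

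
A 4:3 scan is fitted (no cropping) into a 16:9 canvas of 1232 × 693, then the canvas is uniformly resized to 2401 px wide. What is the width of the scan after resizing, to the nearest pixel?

1801 px

Fitted into 1232×693, the scan spans the height; its width is 693 × 4/3 ≈ 924.00 px.
Scaling 1232 → 2401 is ×1.9489, so the width becomes 924.00 × 1.9489 ≈ 1800.75 px.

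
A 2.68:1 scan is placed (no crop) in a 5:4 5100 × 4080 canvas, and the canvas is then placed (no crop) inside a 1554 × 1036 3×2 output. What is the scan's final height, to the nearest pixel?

483 px

2.68:1 in 5100×4080: fills the width, so the scan is 5100.00 × 1902.99.
The 5:4 canvas is height-limited in 1554×1036, giving 1295.00 × 1036.00; scale factor 0.2539.
Applying the same ×0.2539: 1902.99 → 483.21.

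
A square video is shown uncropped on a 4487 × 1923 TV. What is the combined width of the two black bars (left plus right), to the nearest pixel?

Since 1.000 < 2.333, the video is height-limited.
That makes the image 1923.00 px wide (1923 × 1/1).
Leftover width: 4487 − 1923.00 = 2564.00 px.

2564 px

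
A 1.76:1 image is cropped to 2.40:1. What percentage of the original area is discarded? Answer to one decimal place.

26.7%

2.40:1 is wider than 1.76:1, so the crop keeps the full width and trims the height.
Area ratio = (1.760)/(2.400) = 73.33%; the remaining 26.67% is cropped out.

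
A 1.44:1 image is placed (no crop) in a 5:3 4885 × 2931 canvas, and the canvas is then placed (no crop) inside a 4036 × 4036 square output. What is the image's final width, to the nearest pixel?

3487 px

1.44:1 in 4885×2931: fills the height, so the image is 4220.64 × 2931.00.
5:3 in 4036×4036: fills the width, so the intermediate becomes 4036.00 × 2421.60 — a scale of ×0.8262.
The image scales with it: width 4220.64 × 0.8262 ≈ 3487.10.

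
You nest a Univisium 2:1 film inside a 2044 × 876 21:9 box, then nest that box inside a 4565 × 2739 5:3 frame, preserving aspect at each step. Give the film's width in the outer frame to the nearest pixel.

3913 px

First fit — Univisium 2:1 into 2044×876 spans the height: 1752.00 × 876.00.
Second fit — the 21:9 canvas into 4565×2739 spans the width: 4565.00 × 1956.43 (×2.2334 from 2044×876).
So the film's width is 1752.00 × 2.2334 ≈ 3912.86.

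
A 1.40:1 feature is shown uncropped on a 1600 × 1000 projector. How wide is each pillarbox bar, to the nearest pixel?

1.40:1 (1.400) < 16×10 (1.600), so the feature fills the height.
Content width = 1000 × 1.400 ≈ 1400.00 px.
Leftover width: 1600 − 1400.00 = 200.00 px → 100.00 each side.

100 px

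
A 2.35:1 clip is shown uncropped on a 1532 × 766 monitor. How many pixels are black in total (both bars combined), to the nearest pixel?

174778 pixels

Since 2.350 > 2.000, the clip is width-limited.
Content height = 1532 / 2.350 ≈ 651.9149 px.
Black = 766 − 651.9149 = 114.0851 px.
That's 114.0851 × 1532 ≈ 174778 black pixels.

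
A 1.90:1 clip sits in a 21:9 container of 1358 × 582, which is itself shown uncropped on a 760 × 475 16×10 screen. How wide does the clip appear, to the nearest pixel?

First fit — 1.90:1 into 1358×582 spans the height: 1105.80 × 582.00.
The 21:9 canvas is width-limited in 760×475, giving 760.00 × 325.71; scale factor 0.5596.
Applying the same ×0.5596: 1105.80 → 618.86.

619 px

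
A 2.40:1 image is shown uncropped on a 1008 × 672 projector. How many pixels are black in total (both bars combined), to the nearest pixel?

254016 pixels

Since 2.400 > 1.500, the image is width-limited.
The image is 1008 / 2.400 ≈ 420.0000 px tall.
Black = 672 − 420.0000 = 252.0000 px.
That's 252.0000 × 1008 ≈ 254016 black pixels.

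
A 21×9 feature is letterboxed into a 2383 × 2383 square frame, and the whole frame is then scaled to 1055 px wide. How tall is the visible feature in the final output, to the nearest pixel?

452 px

At 2383×2383 the feature is width-limited, so height = 2383 × 9/21 ≈ 1021.29 px.
Resizing to 1055 px wide multiplies everything by 0.4427: 1021.29 → 452.14 px.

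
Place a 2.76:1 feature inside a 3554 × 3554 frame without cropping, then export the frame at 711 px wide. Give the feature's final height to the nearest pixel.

258 px

At 3554×3554 the feature is width-limited, so height = 3554 / 2.760 ≈ 1287.68 px.
Scaling 3554 → 711 is ×0.2001, so the height becomes 1287.68 × 0.2001 ≈ 257.61 px.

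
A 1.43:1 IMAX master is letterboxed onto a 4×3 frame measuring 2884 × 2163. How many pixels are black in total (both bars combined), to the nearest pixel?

1.43:1 IMAX is wider than 4×3, so it spans the full width.
Content height = 2884 / 1.430 ≈ 2016.7832 px.
Black = 2163 − 2016.7832 = 146.2168 px.
Across the 2884-px span: 146.2168 × 2884 ≈ 421689 px.

421689 pixels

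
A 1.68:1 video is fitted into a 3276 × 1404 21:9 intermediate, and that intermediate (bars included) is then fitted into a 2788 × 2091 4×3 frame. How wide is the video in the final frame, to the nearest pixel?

2007 px

Inside the 3276×1404 canvas the video is height-limited at 2358.72 × 1404.00.
21:9 in 2788×2091: fills the width, so the intermediate becomes 2788.00 × 1194.86 — a scale of ×0.8510.
So the video's width is 2358.72 × 0.8510 ≈ 2007.36.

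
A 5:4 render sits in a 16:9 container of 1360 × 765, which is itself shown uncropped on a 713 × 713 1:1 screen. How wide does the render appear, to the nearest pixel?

501 px

First fit — 5:4 into 1360×765 spans the height: 956.25 × 765.00.
Second fit — the 16:9 canvas into 713×713 spans the width: 713.00 × 401.06 (×0.5243 from 1360×765).
Applying the same ×0.5243: 956.25 → 501.33.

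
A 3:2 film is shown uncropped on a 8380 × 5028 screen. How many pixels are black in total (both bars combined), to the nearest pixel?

Since 1.500 < 1.667, the film is height-limited.
The film is 5028 × 3/2 ≈ 7542.0000 px wide.
Leftover width: 8380 − 7542.0000 = 838.0000 px.
That's 838.0000 × 5028 ≈ 4213464 black pixels.

4213464 pixels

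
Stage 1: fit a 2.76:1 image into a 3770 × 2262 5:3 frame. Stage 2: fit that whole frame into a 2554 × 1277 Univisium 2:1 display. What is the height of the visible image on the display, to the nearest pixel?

771 px

First fit — 2.76:1 into 3770×2262 spans the width: 3770.00 × 1365.94.
Second fit — the 5:3 canvas into 2554×1277 spans the height: 2128.33 × 1277.00 (×0.5645 from 3770×2262).
So the image's height is 1365.94 × 0.5645 ≈ 771.14.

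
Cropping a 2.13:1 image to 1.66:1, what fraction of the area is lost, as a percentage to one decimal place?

22.1%

1.66:1 is narrower than 2.13:1, so the crop keeps the full height and trims the width.
Area ratio = (1.660)/(2.130) = 77.93%; the remaining 22.07% is cropped out.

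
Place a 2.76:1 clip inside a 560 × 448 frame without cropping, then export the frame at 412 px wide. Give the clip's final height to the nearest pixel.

149 px

Fitted into 560×448, the clip spans the width; its height is 560 / 2.760 ≈ 202.90 px.
Scaling 560 → 412 is ×0.7357, so the height becomes 202.90 × 0.7357 ≈ 149.28 px.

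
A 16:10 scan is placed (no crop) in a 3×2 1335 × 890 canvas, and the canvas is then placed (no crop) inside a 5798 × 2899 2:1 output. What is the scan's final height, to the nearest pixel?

2718 px

16:10 in 1335×890: fills the width, so the scan is 1335.00 × 834.38.
3×2 in 5798×2899: fills the height, so the intermediate becomes 4348.50 × 2899.00 — a scale of ×3.2573.
So the scan's height is 834.38 × 3.2573 ≈ 2717.81.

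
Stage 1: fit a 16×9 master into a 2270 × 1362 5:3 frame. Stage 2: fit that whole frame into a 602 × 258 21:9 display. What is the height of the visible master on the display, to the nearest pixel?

242 px

First fit — 16×9 into 2270×1362 spans the width: 2270.00 × 1276.88.
Second fit — the 5:3 canvas into 602×258 spans the height: 430.00 × 258.00 (×0.1894 from 2270×1362).
The master scales with it: height 1276.88 × 0.1894 ≈ 241.88.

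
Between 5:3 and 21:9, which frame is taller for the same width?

5:3 = 1.667 and 21:9 = 2.333; 2.333 > 1.667. The smaller width-to-height ratio is the taller frame.

5:3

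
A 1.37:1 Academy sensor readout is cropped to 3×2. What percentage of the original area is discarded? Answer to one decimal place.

8.7%

Going from 1.37:1 Academy to 3×2 means cutting height while keeping width.
(1.370)/(1.500) ≈ 0.913 of the area survives, leaving 8.67% discarded.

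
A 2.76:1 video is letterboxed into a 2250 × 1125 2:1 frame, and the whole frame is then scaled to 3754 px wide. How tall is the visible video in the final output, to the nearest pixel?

1360 px

Fitted into 2250×1125, the video spans the width; its height is 2250 / 2.760 ≈ 815.22 px.
The frame scales by 3754/2250 = 1.6684; 815.22 × 1.6684 ≈ 1360.14 px.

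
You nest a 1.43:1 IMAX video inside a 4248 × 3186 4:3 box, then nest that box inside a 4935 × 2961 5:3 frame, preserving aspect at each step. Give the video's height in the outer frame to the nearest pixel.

1.43:1 IMAX in 4248×3186: fills the width, so the video is 4248.00 × 2970.63.
The 4:3 canvas is height-limited in 4935×2961, giving 3948.00 × 2961.00; scale factor 0.9294.
Applying the same ×0.9294: 2970.63 → 2760.84.

2761 px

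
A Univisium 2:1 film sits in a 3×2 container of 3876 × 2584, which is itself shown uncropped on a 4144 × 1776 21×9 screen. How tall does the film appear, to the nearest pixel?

1332 px

Inside the 3876×2584 canvas the film is width-limited at 3876.00 × 1938.00.
The 3×2 canvas is height-limited in 4144×1776, giving 2664.00 × 1776.00; scale factor 0.6873.
Applying the same ×0.6873: 1938.00 → 1332.00.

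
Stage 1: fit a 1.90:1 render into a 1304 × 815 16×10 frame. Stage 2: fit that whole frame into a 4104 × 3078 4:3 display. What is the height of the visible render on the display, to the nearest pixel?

Inside the 1304×815 canvas the render is width-limited at 1304.00 × 686.32.
Second fit — the 16×10 canvas into 4104×3078 spans the width: 4104.00 × 2565.00 (×3.1472 from 1304×815).
The render scales with it: height 686.32 × 3.1472 ≈ 2160.00.

2160 px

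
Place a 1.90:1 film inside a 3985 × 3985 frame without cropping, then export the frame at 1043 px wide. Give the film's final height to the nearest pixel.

549 px

Fitted into 3985×3985, the film spans the width; its height is 3985 / 1.900 ≈ 2097.37 px.
Resizing to 1043 px wide multiplies everything by 0.2617: 2097.37 → 548.95 px.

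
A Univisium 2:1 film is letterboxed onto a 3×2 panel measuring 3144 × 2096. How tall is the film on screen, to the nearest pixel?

Univisium 2:1 is wider than 3×2, so it spans the full width.
That makes the image 1572.00 px tall (3144 × 1/2).

1572 px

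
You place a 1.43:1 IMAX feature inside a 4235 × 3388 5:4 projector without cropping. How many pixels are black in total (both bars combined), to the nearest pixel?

1.43:1 IMAX is wider than 5:4, so it spans the full width.
That makes the image 2961.5385 px tall (4235 / 1.430).
3388 − 2961.5385 = 426.4615 px of bars.
That's 426.4615 × 4235 ≈ 1806065 black pixels.

1806065 pixels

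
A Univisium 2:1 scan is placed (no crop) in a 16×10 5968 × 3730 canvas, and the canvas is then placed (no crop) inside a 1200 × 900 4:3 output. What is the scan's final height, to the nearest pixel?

600 px

Univisium 2:1 in 5968×3730: fills the width, so the scan is 5968.00 × 2984.00.
The 16×10 canvas is width-limited in 1200×900, giving 1200.00 × 750.00; scale factor 0.2011.
The scan scales with it: height 2984.00 × 0.2011 ≈ 600.00.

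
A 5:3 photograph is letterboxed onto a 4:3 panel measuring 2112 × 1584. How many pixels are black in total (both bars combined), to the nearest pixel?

669082 pixels

5:3 (1.667) > 4:3 (1.333), so the photograph fills the width.
Content height = 2112 × 3/5 ≈ 1267.2000 px.
1584 − 1267.2000 = 316.8000 px of bars.
That's 316.8000 × 2112 ≈ 669082 black pixels.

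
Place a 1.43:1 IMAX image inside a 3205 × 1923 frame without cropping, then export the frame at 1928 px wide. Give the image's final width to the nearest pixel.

In the 3205×1923 frame the image fills the height: width = 1923 × 1.430 ≈ 2749.89 px.
Scaling 3205 → 1928 is ×0.6016, so the width becomes 2749.89 × 0.6016 ≈ 1654.22 px.

1654 px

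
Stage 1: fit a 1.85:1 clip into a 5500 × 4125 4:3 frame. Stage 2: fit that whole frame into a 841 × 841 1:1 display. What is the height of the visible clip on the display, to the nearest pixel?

Inside the 5500×4125 canvas the clip is width-limited at 5500.00 × 2972.97.
4:3 in 841×841: fills the width, so the intermediate becomes 841.00 × 630.75 — a scale of ×0.1529.
So the clip's height is 2972.97 × 0.1529 ≈ 454.59.

455 px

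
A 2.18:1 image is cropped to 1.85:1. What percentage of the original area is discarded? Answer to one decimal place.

The height stays; only width is cut (since 1.85:1 is narrower than 2.18:1).
(1.850)/(2.180) ≈ 0.849 of the area survives, leaving 15.14% discarded.

15.1%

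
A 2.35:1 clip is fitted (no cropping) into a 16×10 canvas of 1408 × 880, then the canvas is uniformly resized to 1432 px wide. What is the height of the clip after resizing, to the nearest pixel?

In the 1408×880 frame the clip fills the width: height = 1408 / 2.350 ≈ 599.15 px.
Scaling 1408 → 1432 is ×1.0170, so the height becomes 599.15 × 1.0170 ≈ 609.36 px.

609 px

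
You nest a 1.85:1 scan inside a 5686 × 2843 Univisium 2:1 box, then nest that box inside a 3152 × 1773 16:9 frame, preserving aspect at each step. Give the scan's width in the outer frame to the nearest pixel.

2916 px

First fit — 1.85:1 into 5686×2843 spans the height: 5259.55 × 2843.00.
Second fit — the Univisium 2:1 canvas into 3152×1773 spans the width: 3152.00 × 1576.00 (×0.5543 from 5686×2843).
The scan scales with it: width 5259.55 × 0.5543 ≈ 2915.60.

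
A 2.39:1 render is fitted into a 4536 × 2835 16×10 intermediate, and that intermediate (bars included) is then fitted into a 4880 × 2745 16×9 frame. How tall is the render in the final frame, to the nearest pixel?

1838 px

2.39:1 in 4536×2835: fills the width, so the render is 4536.00 × 1897.91.
16×10 in 4880×2745: fills the height, so the intermediate becomes 4392.00 × 2745.00 — a scale of ×0.9683.
So the render's height is 1897.91 × 0.9683 ≈ 1837.66.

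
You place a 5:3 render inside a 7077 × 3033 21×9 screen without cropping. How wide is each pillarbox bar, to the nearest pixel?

1011 px

5:3 is narrower than 21×9, so it spans the full height.
That makes the image 5055.00 px wide (3033 × 5/3).
7077 − 5055.00 = 2022.00 px of bars (1011.00 each).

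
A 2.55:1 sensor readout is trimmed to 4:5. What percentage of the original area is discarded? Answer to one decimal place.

68.6%

Going from 2.55:1 to 4:5 means cutting width while keeping height.
Area ratio = (0.800)/(2.550) = 31.37%; the remaining 68.63% is cropped out.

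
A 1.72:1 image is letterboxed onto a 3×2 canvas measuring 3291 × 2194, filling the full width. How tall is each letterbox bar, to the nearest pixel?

That makes the image 1913.37 px tall (3291 / 1.720).
Leftover height: 2194 − 1913.37 = 280.63 px → 140.31 each side.

140 px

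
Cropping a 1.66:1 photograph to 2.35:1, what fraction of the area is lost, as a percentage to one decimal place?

The width stays; only height is cut (since 2.35:1 is wider than 1.66:1).
Area ratio = (1.660)/(2.350) = 70.64%; the remaining 29.36% is cropped out.

29.4%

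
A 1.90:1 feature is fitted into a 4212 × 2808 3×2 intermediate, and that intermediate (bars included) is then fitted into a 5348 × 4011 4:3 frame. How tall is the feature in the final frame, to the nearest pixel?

Inside the 4212×2808 canvas the feature is width-limited at 4212.00 × 2216.84.
The 3×2 canvas is width-limited in 5348×4011, giving 5348.00 × 3565.33; scale factor 1.2697.
So the feature's height is 2216.84 × 1.2697 ≈ 2814.74.

2815 px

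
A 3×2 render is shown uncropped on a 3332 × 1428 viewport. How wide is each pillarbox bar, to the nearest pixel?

3×2 (1.500) < 21×9 (2.333), so the render fills the height.
That makes the image 2142.00 px wide (1428 × 3/2).
3332 − 2142.00 = 1190.00 px of bars (595.00 each).

595 px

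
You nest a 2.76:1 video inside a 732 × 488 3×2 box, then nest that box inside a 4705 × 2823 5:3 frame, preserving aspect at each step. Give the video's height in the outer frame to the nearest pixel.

1534 px

First fit — 2.76:1 into 732×488 spans the width: 732.00 × 265.22.
3×2 in 4705×2823: fills the height, so the intermediate becomes 4234.50 × 2823.00 — a scale of ×5.7848.
Applying the same ×5.7848: 265.22 → 1534.24.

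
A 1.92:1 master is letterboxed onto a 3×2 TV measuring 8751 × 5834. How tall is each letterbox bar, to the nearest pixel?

1.92:1 is wider than 3×2, so it spans the full width.
That makes the image 4557.81 px tall (8751 / 1.920).
5834 − 4557.81 = 1276.19 px of bars (638.09 each).

638 px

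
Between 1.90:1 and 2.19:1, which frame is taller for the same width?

1.9 and 2.19; 2.19 > 1.9. The smaller width-to-height ratio is the taller frame.

1.90:1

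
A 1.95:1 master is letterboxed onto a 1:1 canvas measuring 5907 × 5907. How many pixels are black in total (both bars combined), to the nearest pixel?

Since 1.950 > 1.000, the master is width-limited.
Content height = 5907 / 1.950 ≈ 3029.2308 px.
Leftover height: 5907 − 3029.2308 = 2877.7692 px.
That's 2877.7692 × 5907 ≈ 16998983 black pixels.

16998983 pixels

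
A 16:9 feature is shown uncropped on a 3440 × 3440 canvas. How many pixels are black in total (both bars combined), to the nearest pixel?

5177200 pixels

16:9 is wider than 1:1, so it spans the full width.
The feature is 3440 × 9/16 ≈ 1935.0000 px tall.
Leftover height: 3440 − 1935.0000 = 1505.0000 px.
That's 1505.0000 × 3440 ≈ 5177200 black pixels.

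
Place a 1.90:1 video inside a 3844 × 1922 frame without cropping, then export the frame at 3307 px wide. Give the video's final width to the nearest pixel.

3142 px

In the 3844×1922 frame the video fills the height: width = 1922 × 1.900 ≈ 3651.80 px.
Resizing to 3307 px wide multiplies everything by 0.8603: 3651.80 → 3141.65 px.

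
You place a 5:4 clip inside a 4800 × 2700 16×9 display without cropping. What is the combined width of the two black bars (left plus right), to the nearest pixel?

1425 px

5:4 is narrower than 16×9, so it spans the full height.
Content width = 2700 × 5/4 ≈ 3375.00 px.
Black = 4800 − 3375.00 = 1425.00 px.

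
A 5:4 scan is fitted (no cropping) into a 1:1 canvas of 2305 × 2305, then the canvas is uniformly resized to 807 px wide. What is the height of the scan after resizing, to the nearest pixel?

In the 2305×2305 frame the scan fills the width: height = 2305 × 4/5 ≈ 1844.00 px.
Resizing to 807 px wide multiplies everything by 0.3501: 1844.00 → 645.60 px.

646 px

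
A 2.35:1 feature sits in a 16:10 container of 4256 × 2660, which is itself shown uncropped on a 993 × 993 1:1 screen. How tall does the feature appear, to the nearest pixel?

First fit — 2.35:1 into 4256×2660 spans the width: 4256.00 × 1811.06.
16:10 in 993×993: fills the width, so the intermediate becomes 993.00 × 620.62 — a scale of ×0.2333.
The feature scales with it: height 1811.06 × 0.2333 ≈ 422.55.

423 px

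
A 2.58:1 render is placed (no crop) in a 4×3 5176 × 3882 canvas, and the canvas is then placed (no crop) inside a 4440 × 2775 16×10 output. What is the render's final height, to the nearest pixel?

First fit — 2.58:1 into 5176×3882 spans the width: 5176.00 × 2006.20.
4×3 in 4440×2775: fills the height, so the intermediate becomes 3700.00 × 2775.00 — a scale of ×0.7148.
The render scales with it: height 2006.20 × 0.7148 ≈ 1434.11.

1434 px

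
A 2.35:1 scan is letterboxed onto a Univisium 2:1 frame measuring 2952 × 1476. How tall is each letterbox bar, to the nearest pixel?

110 px

2.35:1 is wider than Univisium 2:1, so it spans the full width.
The scan is 2952 / 2.350 ≈ 1256.17 px tall.
Leftover height: 1476 − 1256.17 = 219.83 px → 109.91 each side.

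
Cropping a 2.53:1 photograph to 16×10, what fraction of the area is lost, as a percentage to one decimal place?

36.8%

The height stays; only width is cut (since 16×10 is narrower than 2.53:1).
(1.600)/(2.530) ≈ 0.632 of the area survives, leaving 36.76% discarded.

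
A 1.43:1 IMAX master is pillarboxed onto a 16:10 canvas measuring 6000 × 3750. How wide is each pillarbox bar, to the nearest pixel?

319 px

1.43:1 IMAX is narrower than 16:10, so it spans the full height.
That makes the image 5362.50 px wide (3750 × 1.430).
Leftover width: 6000 − 5362.50 = 637.50 px → 318.75 each side.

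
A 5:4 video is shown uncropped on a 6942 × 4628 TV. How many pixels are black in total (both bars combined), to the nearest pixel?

5:4 is narrower than 3:2, so it spans the full height.
Content width = 4628 × 5/4 ≈ 5785.0000 px.
Leftover width: 6942 − 5785.0000 = 1157.0000 px.
Bar area = 1157.0000 × 4628 ≈ 5354596 px.

5354596 pixels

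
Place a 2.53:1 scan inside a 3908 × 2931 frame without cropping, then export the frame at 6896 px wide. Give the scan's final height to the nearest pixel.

At 3908×2931 the scan is width-limited, so height = 3908 / 2.530 ≈ 1544.66 px.
Resizing to 6896 px wide multiplies everything by 1.7646: 1544.66 → 2725.69 px.

2726 px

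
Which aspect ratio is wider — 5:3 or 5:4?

5:3

5:3 = 1.667 and 5:4 = 1.25; 1.667 > 1.25.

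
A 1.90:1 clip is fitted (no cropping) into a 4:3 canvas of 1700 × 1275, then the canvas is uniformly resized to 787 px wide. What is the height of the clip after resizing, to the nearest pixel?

414 px

In the 1700×1275 frame the clip fills the width: height = 1700 / 1.900 ≈ 894.74 px.
Scaling 1700 → 787 is ×0.4629, so the height becomes 894.74 × 0.4629 ≈ 414.21 px.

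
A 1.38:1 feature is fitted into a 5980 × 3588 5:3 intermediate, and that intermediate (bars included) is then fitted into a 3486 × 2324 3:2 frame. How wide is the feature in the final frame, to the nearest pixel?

First fit — 1.38:1 into 5980×3588 spans the height: 4951.44 × 3588.00.
Second fit — the 5:3 canvas into 3486×2324 spans the width: 3486.00 × 2091.60 (×0.5829 from 5980×3588).
So the feature's width is 4951.44 × 0.5829 ≈ 2886.41.

2886 px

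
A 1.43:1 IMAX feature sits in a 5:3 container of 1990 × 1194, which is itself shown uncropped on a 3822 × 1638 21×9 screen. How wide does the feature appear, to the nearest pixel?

Inside the 1990×1194 canvas the feature is height-limited at 1707.42 × 1194.00.
The 5:3 canvas is height-limited in 3822×1638, giving 2730.00 × 1638.00; scale factor 1.3719.
So the feature's width is 1707.42 × 1.3719 ≈ 2342.34.

2342 px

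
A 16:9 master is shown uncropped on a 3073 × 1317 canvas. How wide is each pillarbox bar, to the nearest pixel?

366 px

Since 1.778 < 2.333, the master is height-limited.
That makes the image 2341.33 px wide (1317 × 16/9).
Leftover width: 3073 − 2341.33 = 731.67 px → 365.83 each side.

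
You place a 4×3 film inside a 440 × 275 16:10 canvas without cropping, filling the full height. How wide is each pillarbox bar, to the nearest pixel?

Content width = 275 × 4/3 ≈ 366.67 px.
440 − 366.67 = 73.33 px of bars (36.67 each).

37 px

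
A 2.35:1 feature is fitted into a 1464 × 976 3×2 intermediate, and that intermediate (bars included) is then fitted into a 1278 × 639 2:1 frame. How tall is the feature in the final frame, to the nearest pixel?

2.35:1 in 1464×976: fills the width, so the feature is 1464.00 × 622.98.
3×2 in 1278×639: fills the height, so the intermediate becomes 958.50 × 639.00 — a scale of ×0.6547.
The feature scales with it: height 622.98 × 0.6547 ≈ 407.87.

408 px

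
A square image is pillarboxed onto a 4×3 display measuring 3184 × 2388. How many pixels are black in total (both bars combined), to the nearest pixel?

1900848 pixels

Since 1.000 < 1.333, the image is height-limited.
The image is 2388 × 1/1 ≈ 2388.0000 px wide.
Black = 3184 − 2388.0000 = 796.0000 px.
Bar area = 796.0000 × 2388 ≈ 1900848 px.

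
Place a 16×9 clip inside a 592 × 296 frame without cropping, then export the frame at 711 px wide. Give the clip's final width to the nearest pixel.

At 592×296 the clip is height-limited, so width = 296 × 16/9 ≈ 526.22 px.
Resizing to 711 px wide multiplies everything by 1.2010: 526.22 → 632.00 px.

632 px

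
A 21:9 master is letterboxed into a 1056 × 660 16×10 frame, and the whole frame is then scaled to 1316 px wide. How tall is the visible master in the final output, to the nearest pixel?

Fitted into 1056×660, the master spans the width; its height is 1056 × 9/21 ≈ 452.57 px.
Scaling 1056 → 1316 is ×1.2462, so the height becomes 452.57 × 1.2462 ≈ 564.00 px.

564 px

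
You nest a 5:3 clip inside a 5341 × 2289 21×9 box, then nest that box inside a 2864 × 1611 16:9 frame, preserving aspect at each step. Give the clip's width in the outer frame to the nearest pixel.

5:3 in 5341×2289: fills the height, so the clip is 3815.00 × 2289.00.
21×9 in 2864×1611: fills the width, so the intermediate becomes 2864.00 × 1227.43 — a scale of ×0.5362.
So the clip's width is 3815.00 × 0.5362 ≈ 2045.71.

2046 px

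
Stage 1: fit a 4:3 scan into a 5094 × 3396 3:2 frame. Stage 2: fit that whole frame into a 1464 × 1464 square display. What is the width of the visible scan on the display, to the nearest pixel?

4:3 in 5094×3396: fills the height, so the scan is 4528.00 × 3396.00.
Second fit — the 3:2 canvas into 1464×1464 spans the width: 1464.00 × 976.00 (×0.2874 from 5094×3396).
Applying the same ×0.2874: 4528.00 → 1301.33.

1301 px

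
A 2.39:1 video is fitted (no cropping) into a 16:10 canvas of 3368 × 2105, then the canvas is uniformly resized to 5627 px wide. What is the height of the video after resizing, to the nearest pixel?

2354 px

Fitted into 3368×2105, the video spans the width; its height is 3368 / 2.390 ≈ 1409.21 px.
Scaling 3368 → 5627 is ×1.6707, so the height becomes 1409.21 × 1.6707 ≈ 2354.39 px.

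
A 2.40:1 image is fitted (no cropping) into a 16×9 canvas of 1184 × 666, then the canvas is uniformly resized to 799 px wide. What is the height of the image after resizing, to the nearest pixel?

At 1184×666 the image is width-limited, so height = 1184 / 2.400 ≈ 493.33 px.
The frame scales by 799/1184 = 0.6748; 493.33 × 0.6748 ≈ 332.92 px.

333 px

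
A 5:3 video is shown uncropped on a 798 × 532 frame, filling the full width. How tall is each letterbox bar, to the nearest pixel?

That makes the image 478.80 px tall (798 × 3/5).
Black = 532 − 478.80 = 53.20 px, or 26.60 per bar.

27 px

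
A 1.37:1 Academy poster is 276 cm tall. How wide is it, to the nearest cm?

378 cm

276 × 1.370 = 378.12.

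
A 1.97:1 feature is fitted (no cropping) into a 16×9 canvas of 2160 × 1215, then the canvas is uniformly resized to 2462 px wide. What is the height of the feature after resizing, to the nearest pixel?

1250 px

At 2160×1215 the feature is width-limited, so height = 2160 / 1.970 ≈ 1096.45 px.
Scaling 2160 → 2462 is ×1.1398, so the height becomes 1096.45 × 1.1398 ≈ 1249.75 px.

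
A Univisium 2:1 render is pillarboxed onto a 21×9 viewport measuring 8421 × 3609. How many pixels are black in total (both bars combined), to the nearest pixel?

4341627 pixels

Since 2.000 < 2.333, the render is height-limited.
That makes the image 7218.0000 px wide (3609 × 2/1).
8421 − 7218.0000 = 1203.0000 px of bars.
Bar area = 1203.0000 × 3609 ≈ 4341627 px.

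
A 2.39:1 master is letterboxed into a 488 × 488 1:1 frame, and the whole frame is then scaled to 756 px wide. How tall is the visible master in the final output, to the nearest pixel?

316 px

Fitted into 488×488, the master spans the width; its height is 488 / 2.390 ≈ 204.18 px.
The frame scales by 756/488 = 1.5492; 204.18 × 1.5492 ≈ 316.32 px.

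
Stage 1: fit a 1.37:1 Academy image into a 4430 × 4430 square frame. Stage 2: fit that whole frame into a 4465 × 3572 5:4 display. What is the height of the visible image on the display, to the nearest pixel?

Inside the 4430×4430 canvas the image is width-limited at 4430.00 × 3233.58.
square in 4465×3572: fills the height, so the intermediate becomes 3572.00 × 3572.00 — a scale of ×0.8063.
The image scales with it: height 3233.58 × 0.8063 ≈ 2607.30.

2607 px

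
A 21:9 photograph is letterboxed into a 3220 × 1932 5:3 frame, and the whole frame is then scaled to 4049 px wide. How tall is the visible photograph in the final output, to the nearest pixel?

In the 3220×1932 frame the photograph fills the width: height = 3220 × 9/21 ≈ 1380.00 px.
Resizing to 4049 px wide multiplies everything by 1.2575: 1380.00 → 1735.29 px.

1735 px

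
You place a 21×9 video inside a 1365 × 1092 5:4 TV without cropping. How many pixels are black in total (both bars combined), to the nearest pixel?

21×9 (2.333) > 5:4 (1.250), so the video fills the width.
The video is 1365 × 9/21 ≈ 585.0000 px tall.
Leftover height: 1092 − 585.0000 = 507.0000 px.
Bar area = 507.0000 × 1365 ≈ 692055 px.

692055 pixels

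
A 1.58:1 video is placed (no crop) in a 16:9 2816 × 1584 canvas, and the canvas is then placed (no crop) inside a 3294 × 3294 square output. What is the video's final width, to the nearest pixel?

2928 px

First fit — 1.58:1 into 2816×1584 spans the height: 2502.72 × 1584.00.
16:9 in 3294×3294: fills the width, so the intermediate becomes 3294.00 × 1852.88 — a scale of ×1.1697.
Applying the same ×1.1697: 2502.72 → 2927.54.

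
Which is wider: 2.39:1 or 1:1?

2.39 and 1; 2.39 > 1.

2.39:1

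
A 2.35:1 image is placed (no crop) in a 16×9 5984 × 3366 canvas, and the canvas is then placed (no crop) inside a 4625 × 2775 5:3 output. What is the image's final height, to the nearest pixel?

2.35:1 in 5984×3366: fills the width, so the image is 5984.00 × 2546.38.
16×9 in 4625×2775: fills the width, so the intermediate becomes 4625.00 × 2601.56 — a scale of ×0.7729.
So the image's height is 2546.38 × 0.7729 ≈ 1968.09.

1968 px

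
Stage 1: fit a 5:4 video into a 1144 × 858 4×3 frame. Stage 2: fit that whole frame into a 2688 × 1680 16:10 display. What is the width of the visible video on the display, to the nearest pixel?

First fit — 5:4 into 1144×858 spans the height: 1072.50 × 858.00.
The 4×3 canvas is height-limited in 2688×1680, giving 2240.00 × 1680.00; scale factor 1.9580.
Applying the same ×1.9580: 1072.50 → 2100.00.

2100 px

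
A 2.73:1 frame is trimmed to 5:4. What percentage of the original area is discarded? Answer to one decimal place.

54.2%

5:4 is narrower than 2.73:1, so the crop keeps the full height and trims the width.
Fraction kept = (1.250)/(2.730) ≈ 45.79%, so 54.21% is lost.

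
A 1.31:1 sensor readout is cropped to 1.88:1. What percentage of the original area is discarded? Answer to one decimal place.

The width stays; only height is cut (since 1.88:1 is wider than 1.31:1).
Fraction kept = (1.310)/(1.880) ≈ 69.68%, so 30.32% is lost.

30.3%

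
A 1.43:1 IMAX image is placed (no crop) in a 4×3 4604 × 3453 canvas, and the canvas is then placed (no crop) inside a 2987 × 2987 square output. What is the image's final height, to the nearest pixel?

2089 px

1.43:1 IMAX in 4604×3453: fills the width, so the image is 4604.00 × 3219.58.
4×3 in 2987×2987: fills the width, so the intermediate becomes 2987.00 × 2240.25 — a scale of ×0.6488.
So the image's height is 3219.58 × 0.6488 ≈ 2088.81.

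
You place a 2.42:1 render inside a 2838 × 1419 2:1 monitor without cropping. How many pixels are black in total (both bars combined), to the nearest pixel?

698922 pixels

2.42:1 is wider than 2:1, so it spans the full width.
Content height = 2838 / 2.420 ≈ 1172.7273 px.
Leftover height: 1419 − 1172.7273 = 246.2727 px.
That's 246.2727 × 2838 ≈ 698922 black pixels.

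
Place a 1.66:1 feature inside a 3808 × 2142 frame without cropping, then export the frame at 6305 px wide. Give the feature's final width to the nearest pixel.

In the 3808×2142 frame the feature fills the height: width = 2142 × 1.660 ≈ 3555.72 px.
Scaling 3808 → 6305 is ×1.6557, so the width becomes 3555.72 × 1.6557 ≈ 5887.29 px.

5887 px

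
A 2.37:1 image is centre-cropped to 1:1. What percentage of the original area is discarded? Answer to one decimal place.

57.8%

1:1 is narrower than 2.37:1, so the crop keeps the full height and trims the width.
Fraction kept = (1.000)/(2.370) ≈ 42.19%, so 57.81% is lost.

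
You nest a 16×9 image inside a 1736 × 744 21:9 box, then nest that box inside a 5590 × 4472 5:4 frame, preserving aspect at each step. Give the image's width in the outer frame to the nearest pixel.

4259 px

Inside the 1736×744 canvas the image is height-limited at 1322.67 × 744.00.
The 21:9 canvas is width-limited in 5590×4472, giving 5590.00 × 2395.71; scale factor 3.2200.
So the image's width is 1322.67 × 3.2200 ≈ 4259.05.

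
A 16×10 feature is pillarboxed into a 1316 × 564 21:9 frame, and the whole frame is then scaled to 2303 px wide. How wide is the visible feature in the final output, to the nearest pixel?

1579 px

At 1316×564 the feature is height-limited, so width = 564 × 16/10 ≈ 902.40 px.
Resizing to 2303 px wide multiplies everything by 1.7500: 902.40 → 1579.20 px.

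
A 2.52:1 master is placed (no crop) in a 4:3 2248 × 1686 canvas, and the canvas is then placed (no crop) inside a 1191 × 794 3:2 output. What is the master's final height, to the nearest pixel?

420 px

2.52:1 in 2248×1686: fills the width, so the master is 2248.00 × 892.06.
4:3 in 1191×794: fills the height, so the intermediate becomes 1058.67 × 794.00 — a scale of ×0.4709.
The master scales with it: height 892.06 × 0.4709 ≈ 420.11.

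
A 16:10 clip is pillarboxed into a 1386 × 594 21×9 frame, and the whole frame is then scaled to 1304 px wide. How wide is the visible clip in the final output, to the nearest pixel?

894 px

In the 1386×594 frame the clip fills the height: width = 594 × 16/10 ≈ 950.40 px.
The frame scales by 1304/1386 = 0.9408; 950.40 × 0.9408 ≈ 894.17 px.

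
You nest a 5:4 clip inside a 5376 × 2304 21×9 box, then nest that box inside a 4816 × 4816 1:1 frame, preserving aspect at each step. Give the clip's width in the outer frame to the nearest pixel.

Inside the 5376×2304 canvas the clip is height-limited at 2880.00 × 2304.00.
Second fit — the 21×9 canvas into 4816×4816 spans the width: 4816.00 × 2064.00 (×0.8958 from 5376×2304).
Applying the same ×0.8958: 2880.00 → 2580.00.

2580 px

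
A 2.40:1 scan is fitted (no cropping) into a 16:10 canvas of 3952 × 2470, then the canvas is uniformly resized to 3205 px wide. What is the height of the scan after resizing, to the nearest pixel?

Fitted into 3952×2470, the scan spans the width; its height is 3952 / 2.400 ≈ 1646.67 px.
The frame scales by 3205/3952 = 0.8110; 1646.67 × 0.8110 ≈ 1335.42 px.

1335 px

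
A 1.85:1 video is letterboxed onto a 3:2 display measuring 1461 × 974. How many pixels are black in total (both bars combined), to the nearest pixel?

1.85:1 (1.850) > 3:2 (1.500), so the video fills the width.
That makes the image 789.7297 px tall (1461 / 1.850).
974 − 789.7297 = 184.2703 px of bars.
Across the 1461-px span: 184.2703 × 1461 ≈ 269219 px.

269219 pixels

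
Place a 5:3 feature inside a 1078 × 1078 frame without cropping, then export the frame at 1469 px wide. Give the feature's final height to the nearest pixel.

At 1078×1078 the feature is width-limited, so height = 1078 × 3/5 ≈ 646.80 px.
Scaling 1078 → 1469 is ×1.3627, so the height becomes 646.80 × 1.3627 ≈ 881.40 px.

881 px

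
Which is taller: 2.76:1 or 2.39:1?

2.39:1

2.76 and 2.39; 2.76 > 2.39. The smaller width-to-height ratio is the taller frame.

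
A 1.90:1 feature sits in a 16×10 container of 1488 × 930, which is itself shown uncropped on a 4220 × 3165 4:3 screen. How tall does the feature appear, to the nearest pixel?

2221 px

1.90:1 in 1488×930: fills the width, so the feature is 1488.00 × 783.16.
16×10 in 4220×3165: fills the width, so the intermediate becomes 4220.00 × 2637.50 — a scale of ×2.8360.
So the feature's height is 783.16 × 2.8360 ≈ 2221.05.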